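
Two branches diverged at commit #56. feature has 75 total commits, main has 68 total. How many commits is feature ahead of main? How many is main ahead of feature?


Common ancestor: commit #56
feature commits after divergence: 75 - 56 = 19
main commits after divergence: 68 - 56 = 12
feature is 19 commits ahead of main
main is 12 commits ahead of feature

feature ahead: 19, main ahead: 12


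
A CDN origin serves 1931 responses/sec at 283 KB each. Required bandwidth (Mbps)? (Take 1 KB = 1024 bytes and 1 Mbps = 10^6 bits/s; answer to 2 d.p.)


Formula: Mbps = payload_bytes * RPS * 8 / 1e6
Payload per request = 283 KB = 283 * 1024 = 289792 bytes
Total bytes/sec = 289792 * 1931 = 559588352
Total bits/sec = 559588352 * 8 = 4476706816
Mbps = 4476706816 / 1e6 = 4476.71

4476.71 Mbps


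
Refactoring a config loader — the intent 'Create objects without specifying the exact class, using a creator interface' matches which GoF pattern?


This matches the Factory Method pattern

Factory Method


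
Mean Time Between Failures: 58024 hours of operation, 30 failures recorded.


Formula: MTBF = Total operating time / Number of failures
MTBF = 58024 / 30
MTBF = 1934.13 hours

1934.13 hours


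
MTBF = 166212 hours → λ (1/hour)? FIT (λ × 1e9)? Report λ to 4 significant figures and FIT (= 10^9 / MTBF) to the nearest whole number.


Formula: λ = 1 / MTBF; FIT = λ × 1e9 = 1e9 / MTBF
λ = 1 / 166212 ≈ 6.016e-06 failures/hour
FIT = 1e9 / 166212 ≈ 6016 failures per 1e9 hours (nearest whole number)

λ = 6.016e-06 /h, FIT = 6016


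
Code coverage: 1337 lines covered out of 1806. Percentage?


Coverage = covered / total * 100
Coverage = 1337 / 1806 * 100
Coverage = 74.03%

74.03%


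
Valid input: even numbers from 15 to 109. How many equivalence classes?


Constraint: even integers in [15, 109]
Class 1: x < 15 — out-of-range invalid
Class 2: x in [15,109] but odd — wrong type invalid
Class 3: x in [15,109] and even — valid
Class 4: x > 109 — out-of-range invalid
Total equivalence classes: 4

4 equivalence classes


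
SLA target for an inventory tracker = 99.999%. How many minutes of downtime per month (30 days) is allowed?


Formula: allowed downtime = period * (100 - SLA) / 100
Period (month (30 days)) = 43200 minutes
Unavailability fraction = (100 - 99.999) / 100
Allowed downtime = 43200 * (100 - 99.999) / 100
Allowed downtime = 0.432 minutes

0.432 minutes


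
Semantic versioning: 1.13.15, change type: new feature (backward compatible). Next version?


Current: 1.13.15
Change category: 'new feature (backward compatible)' → minor bump
SemVer rule: minor bump → increment MINOR, reset PATCH to 0 (MAJOR unchanged)
New: 1.14.0

1.14.0


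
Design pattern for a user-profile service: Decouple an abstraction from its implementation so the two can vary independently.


This matches the Bridge pattern

Bridge


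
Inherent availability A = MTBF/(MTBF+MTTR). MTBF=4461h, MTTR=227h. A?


Availability = MTBF / (MTBF + MTTR)
Availability = 4461 / (4461 + 227)
Availability = 4461 / 4688
Availability = 95.1578%

95.1578%


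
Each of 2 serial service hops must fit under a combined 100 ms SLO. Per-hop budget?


Formula: per_stage = total_budget / stages
per_stage = 100 / 2
per_stage = 50.0 ms

50.0 ms


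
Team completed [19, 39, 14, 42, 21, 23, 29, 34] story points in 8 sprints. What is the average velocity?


Formula: Avg velocity = Total points / Number of sprints
Points: [19, 39, 14, 42, 21, 23, 29, 34]
Sum = 19 + 39 + 14 + 42 + 21 + 23 + 29 + 34 = 221
Avg velocity = 221 / 8 = 27.63 points/sprint

27.63 points/sprint


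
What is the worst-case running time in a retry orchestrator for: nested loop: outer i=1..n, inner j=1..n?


Reasoning: n iterations times n iterations
Complexity: O(n^2)

O(n^2)


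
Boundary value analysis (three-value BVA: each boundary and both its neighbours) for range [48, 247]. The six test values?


Range: [48, 247]
Boundaries: just below min, min, min+1, max-1, max, just above max
Values: [47, 48, 49, 246, 247, 248]

[47, 48, 49, 246, 247, 248]


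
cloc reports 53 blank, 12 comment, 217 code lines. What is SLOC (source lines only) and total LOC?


Total LOC = blank + comment + code
Total LOC = 53 + 12 + 217 = 282
SLOC (source only) = code = 217

Total LOC: 282, SLOC: 217


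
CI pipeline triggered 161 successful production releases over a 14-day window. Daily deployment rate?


Formula: deployments per day = releases / days
= 161 / 14
= 11.5 deploys/day
(equivalently, 80.5 deploys/week)

11.5 deploys/day


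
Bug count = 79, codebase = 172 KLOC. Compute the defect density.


Defect density = defects / KLOC
Defect density = 79 / 172
Defect density = 0.459 defects/KLOC

0.459 defects/KLOC


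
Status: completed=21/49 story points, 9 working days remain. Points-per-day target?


Formula: Required rate = Remaining points / Days left
Remaining = 49 - 21 = 28 points
Required rate = 28 / 9 = 3.11 points/day

3.11 points/day


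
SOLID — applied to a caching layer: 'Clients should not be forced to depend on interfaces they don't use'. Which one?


This describes the Interface Segregation Principle (ISP)

Interface Segregation Principle (ISP)


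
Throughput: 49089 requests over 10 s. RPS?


Formula: throughput = requests / seconds
throughput = 49089 / 10
throughput = 4908.9 requests/second

4908.9 requests/second


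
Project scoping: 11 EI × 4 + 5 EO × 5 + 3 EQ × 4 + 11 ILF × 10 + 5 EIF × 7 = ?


UFP = EI*4 + EO*5 + EQ*4 + ILF*10 + EIF*7
UFP = 11*4 + 5*5 + 3*4 + 11*10 + 5*7
UFP = 44 + 25 + 12 + 110 + 35
UFP = 226

226


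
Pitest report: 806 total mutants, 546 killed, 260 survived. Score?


Mutation score = killed / total * 100
Mutation score = 546 / 806 * 100
Mutation score = 67.74%

67.74%


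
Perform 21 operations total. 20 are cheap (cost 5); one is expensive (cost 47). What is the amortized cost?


Formula: Amortized cost = Total cost / Operations
Total cost = (20 * 5) + (1 * 47)
Total cost = 100 + 47 = 147
Amortized = 147 / 21 = 7.0

7.0


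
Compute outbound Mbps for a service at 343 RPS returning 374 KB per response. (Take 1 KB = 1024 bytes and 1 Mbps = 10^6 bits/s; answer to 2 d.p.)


Formula: Mbps = payload_bytes * RPS * 8 / 1e6
Payload per request = 374 KB = 374 * 1024 = 382976 bytes
Total bytes/sec = 382976 * 343 = 131360768
Total bits/sec = 131360768 * 8 = 1050886144
Mbps = 1050886144 / 1e6 = 1050.89

1050.89 Mbps


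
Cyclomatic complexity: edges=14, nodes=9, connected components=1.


Formula: V(G) = E - N + 2P
V(G) = 14 - 9 + 2*1
V(G) = 5 + 2
V(G) = 7

7


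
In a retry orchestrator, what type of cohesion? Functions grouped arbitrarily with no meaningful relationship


Reasoning: Worst: random grouping
Type: Coincidental cohesion

Coincidental cohesion


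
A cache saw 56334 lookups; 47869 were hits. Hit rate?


Formula: hit rate = hits / (hits + misses) * 100
hit rate = 47869 / (47869 + 8465) * 100
hit rate = 47869 / 56334 * 100
hit rate = 84.97%

84.97%


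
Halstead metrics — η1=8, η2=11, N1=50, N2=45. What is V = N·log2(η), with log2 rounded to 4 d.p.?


Formula: V = N * log2(η), where N = N1 + N2 and η = η1 + η2
η = 8 + 11 = 19
N = 50 + 45 = 95
log2(19) ≈ 4.2479
V = 95 * 4.2479 = 403.55

403.55


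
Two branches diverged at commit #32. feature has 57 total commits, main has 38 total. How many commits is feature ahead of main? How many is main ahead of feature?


Common ancestor: commit #32
feature commits after divergence: 57 - 32 = 25
main commits after divergence: 38 - 32 = 6
feature is 25 commits ahead of main
main is 6 commits ahead of feature

feature ahead: 25, main ahead: 6


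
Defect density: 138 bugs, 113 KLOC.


Defect density = defects / KLOC
Defect density = 138 / 113
Defect density = 1.221 defects/KLOC

1.221 defects/KLOC


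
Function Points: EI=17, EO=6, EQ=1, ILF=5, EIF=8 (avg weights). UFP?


UFP = EI*4 + EO*5 + EQ*4 + ILF*10 + EIF*7
UFP = 17*4 + 6*5 + 1*4 + 5*10 + 8*7
UFP = 68 + 30 + 4 + 50 + 56
UFP = 208

208


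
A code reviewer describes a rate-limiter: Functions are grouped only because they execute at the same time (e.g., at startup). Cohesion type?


Reasoning: Related by timing only
Type: Temporal cohesion

Temporal cohesion


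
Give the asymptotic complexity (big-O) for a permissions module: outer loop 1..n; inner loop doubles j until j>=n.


Reasoning: linear outer times logarithmic inner
Complexity: O(n log n)

O(n log n)


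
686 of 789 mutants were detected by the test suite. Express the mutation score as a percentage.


Mutation score = killed / total * 100
Mutation score = 686 / 789 * 100
Mutation score = 86.95%

86.95%


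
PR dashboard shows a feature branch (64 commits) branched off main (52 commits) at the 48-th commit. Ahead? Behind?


Common ancestor: commit #48
feature commits after divergence: 64 - 48 = 16
main commits after divergence: 52 - 48 = 4
feature is 16 commits ahead of main
main is 4 commits ahead of feature

feature ahead: 16, main ahead: 4


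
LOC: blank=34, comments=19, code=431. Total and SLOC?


Total LOC = blank + comment + code
Total LOC = 34 + 19 + 431 = 484
SLOC (source only) = code = 431

Total LOC: 484, SLOC: 431


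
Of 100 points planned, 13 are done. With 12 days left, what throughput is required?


Formula: Required rate = Remaining points / Days left
Remaining = 100 - 13 = 87 points
Required rate = 87 / 12 = 7.25 points/day

7.25 points/day


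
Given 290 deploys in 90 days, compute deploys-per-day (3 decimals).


Formula: deployments per day = releases / days
= 290 / 90
= 3.222 deploys/day
(equivalently, 22.56 deploys/week)

3.222 deploys/day


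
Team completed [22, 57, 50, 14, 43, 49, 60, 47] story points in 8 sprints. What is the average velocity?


Formula: Avg velocity = Total points / Number of sprints
Points: [22, 57, 50, 14, 43, 49, 60, 47]
Sum = 22 + 57 + 50 + 14 + 43 + 49 + 60 + 47 = 342
Avg velocity = 342 / 8 = 42.75 points/sprint

42.75 points/sprint


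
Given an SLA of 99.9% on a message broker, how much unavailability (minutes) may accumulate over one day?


Formula: allowed downtime = period * (100 - SLA) / 100
Period (day) = 1440 minutes
Unavailability fraction = (100 - 99.9) / 100
Allowed downtime = 1440 * (100 - 99.9) / 100
Allowed downtime = 1.44 minutes

1.44 minutes


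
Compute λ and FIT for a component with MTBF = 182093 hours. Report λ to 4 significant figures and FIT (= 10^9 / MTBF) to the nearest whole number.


Formula: λ = 1 / MTBF; FIT = λ × 1e9 = 1e9 / MTBF
λ = 1 / 182093 ≈ 5.492e-06 failures/hour
FIT = 1e9 / 182093 ≈ 5492 failures per 1e9 hours (nearest whole number)

λ = 5.492e-06 /h, FIT = 5492


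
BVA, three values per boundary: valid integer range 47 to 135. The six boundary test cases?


Range: [47, 135]
Boundaries: just below min, min, min+1, max-1, max, just above max
Values: [46, 47, 48, 134, 135, 136]

[46, 47, 48, 134, 135, 136]


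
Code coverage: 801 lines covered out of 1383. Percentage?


Coverage = covered / total * 100
Coverage = 801 / 1383 * 100
Coverage = 57.92%

57.92%


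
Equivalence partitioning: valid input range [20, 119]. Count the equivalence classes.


Valid range: [20, 119]
Class 1: x < 20 — invalid
Class 2: 20 ≤ x ≤ 119 — valid
Class 3: x > 119 — invalid
Total equivalence classes: 3

3 equivalence classes


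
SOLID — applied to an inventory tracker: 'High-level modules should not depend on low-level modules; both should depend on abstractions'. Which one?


This describes the Dependency Inversion Principle (DIP)

Dependency Inversion Principle (DIP)


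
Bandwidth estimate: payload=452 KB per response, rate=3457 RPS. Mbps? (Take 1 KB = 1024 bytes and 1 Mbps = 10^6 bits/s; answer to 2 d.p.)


Formula: Mbps = payload_bytes * RPS * 8 / 1e6
Payload per request = 452 KB = 452 * 1024 = 462848 bytes
Total bytes/sec = 462848 * 3457 = 1600065536
Total bits/sec = 1600065536 * 8 = 12800524288
Mbps = 12800524288 / 1e6 = 12800.52

12800.52 Mbps


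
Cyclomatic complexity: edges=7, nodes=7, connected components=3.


Formula: V(G) = E - N + 2P
V(G) = 7 - 7 + 2*3
V(G) = 0 + 6
V(G) = 6

6


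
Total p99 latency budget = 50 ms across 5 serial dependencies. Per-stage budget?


Formula: per_stage = total_budget / stages
per_stage = 50 / 5
per_stage = 10.0 ms

10.0 ms


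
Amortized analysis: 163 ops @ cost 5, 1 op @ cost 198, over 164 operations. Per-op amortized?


Formula: Amortized cost = Total cost / Operations
Total cost = (163 * 5) + (1 * 198)
Total cost = 815 + 198 = 1013
Amortized = 1013 / 164 = 6.1768

6.1768


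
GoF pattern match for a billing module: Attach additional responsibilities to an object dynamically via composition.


This matches the Decorator pattern

Decorator


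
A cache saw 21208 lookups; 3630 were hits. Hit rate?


Formula: hit rate = hits / (hits + misses) * 100
hit rate = 3630 / (3630 + 17578) * 100
hit rate = 3630 / 21208 * 100
hit rate = 17.12%

17.12%


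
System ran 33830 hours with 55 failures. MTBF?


Formula: MTBF = Total operating time / Number of failures
MTBF = 33830 / 55
MTBF = 615.09 hours

615.09 hours


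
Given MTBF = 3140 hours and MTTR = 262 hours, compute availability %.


Availability = MTBF / (MTBF + MTTR)
Availability = 3140 / (3140 + 262)
Availability = 3140 / 3402
Availability = 92.2986%

92.2986%


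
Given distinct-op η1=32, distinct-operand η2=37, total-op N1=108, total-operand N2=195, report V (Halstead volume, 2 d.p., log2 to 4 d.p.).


Formula: V = N * log2(η), where N = N1 + N2 and η = η1 + η2
η = 32 + 37 = 69
N = 108 + 195 = 303
log2(69) ≈ 6.1085
V = 303 * 6.1085 = 1850.88

1850.88


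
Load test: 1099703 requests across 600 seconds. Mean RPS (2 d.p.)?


Formula: throughput = requests / seconds
throughput = 1099703 / 600
throughput = 1832.84 requests/second

1832.84 requests/second


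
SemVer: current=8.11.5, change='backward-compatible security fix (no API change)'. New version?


Current: 8.11.5
Change category: 'backward-compatible security fix (no API change)' → patch bump
SemVer rule: patch bump → increment PATCH (MAJOR and MINOR unchanged)
New: 8.11.6

8.11.6


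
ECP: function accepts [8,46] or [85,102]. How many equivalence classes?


Valid ranges: [8,46] and [85,102]
Class 1: x < 8 — invalid
Class 2: 8 ≤ x ≤ 46 — valid
Class 3: 46 < x < 85 — invalid (gap between ranges)
Class 4: 85 ≤ x ≤ 102 — valid
Class 5: x > 102 — invalid
Total equivalence classes: 5

5 equivalence classes


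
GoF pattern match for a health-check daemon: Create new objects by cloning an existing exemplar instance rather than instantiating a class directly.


This matches the Prototype pattern

Prototype


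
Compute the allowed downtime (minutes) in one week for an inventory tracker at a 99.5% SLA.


Formula: allowed downtime = period * (100 - SLA) / 100
Period (week) = 10080 minutes
Unavailability fraction = (100 - 99.5) / 100
Allowed downtime = 10080 * (100 - 99.5) / 100
Allowed downtime = 50.4 minutes

50.4 minutes


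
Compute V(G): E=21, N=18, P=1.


Formula: V(G) = E - N + 2P
V(G) = 21 - 18 + 2*1
V(G) = 3 + 2
V(G) = 5

5


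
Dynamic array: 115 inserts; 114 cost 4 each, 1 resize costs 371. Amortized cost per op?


Formula: Amortized cost = Total cost / Operations
Total cost = (114 * 4) + (1 * 371)
Total cost = 456 + 371 = 827
Amortized = 827 / 115 = 7.1913

7.1913


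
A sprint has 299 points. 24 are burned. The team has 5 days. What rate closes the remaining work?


Formula: Required rate = Remaining points / Days left
Remaining = 299 - 24 = 275 points
Required rate = 275 / 5 = 55.0 points/day

55.0 points/day


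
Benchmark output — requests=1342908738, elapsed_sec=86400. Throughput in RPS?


Formula: throughput = requests / seconds
throughput = 1342908738 / 86400
throughput = 15542.93 requests/second

15542.93 requests/second


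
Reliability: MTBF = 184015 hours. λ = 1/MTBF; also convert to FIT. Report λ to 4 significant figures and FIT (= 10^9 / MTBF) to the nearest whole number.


Formula: λ = 1 / MTBF; FIT = λ × 1e9 = 1e9 / MTBF
λ = 1 / 184015 ≈ 5.434e-06 failures/hour
FIT = 1e9 / 184015 ≈ 5434 failures per 1e9 hours (nearest whole number)

λ = 5.434e-06 /h, FIT = 5434


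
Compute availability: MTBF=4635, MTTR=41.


Availability = MTBF / (MTBF + MTTR)
Availability = 4635 / (4635 + 41)
Availability = 4635 / 4676
Availability = 99.1232%

99.1232%


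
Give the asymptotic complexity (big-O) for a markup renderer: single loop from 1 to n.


Reasoning: one pass through n items
Complexity: O(n)

O(n)


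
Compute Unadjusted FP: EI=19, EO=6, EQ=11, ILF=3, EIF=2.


UFP = EI*4 + EO*5 + EQ*4 + ILF*10 + EIF*7
UFP = 19*4 + 6*5 + 11*4 + 3*10 + 2*7
UFP = 76 + 30 + 44 + 30 + 14
UFP = 194

194


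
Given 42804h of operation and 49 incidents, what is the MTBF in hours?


Formula: MTBF = Total operating time / Number of failures
MTBF = 42804 / 49
MTBF = 873.55 hours

873.55 hours


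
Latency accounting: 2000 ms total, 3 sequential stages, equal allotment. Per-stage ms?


Formula: per_stage = total_budget / stages
per_stage = 2000 / 3
per_stage = 666.67 ms

666.67 ms


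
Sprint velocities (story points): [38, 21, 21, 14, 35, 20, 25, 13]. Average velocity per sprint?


Formula: Avg velocity = Total points / Number of sprints
Points: [38, 21, 21, 14, 35, 20, 25, 13]
Sum = 38 + 21 + 21 + 14 + 35 + 20 + 25 + 13 = 187
Avg velocity = 187 / 8 = 23.38 points/sprint

23.38 points/sprint


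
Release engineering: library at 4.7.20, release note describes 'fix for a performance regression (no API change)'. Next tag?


Current: 4.7.20
Change category: 'fix for a performance regression (no API change)' → patch bump
SemVer rule: patch bump → increment PATCH (MAJOR and MINOR unchanged)
New: 4.7.21

4.7.21


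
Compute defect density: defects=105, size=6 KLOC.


Defect density = defects / KLOC
Defect density = 105 / 6
Defect density = 17.5 defects/KLOC

17.5 defects/KLOC


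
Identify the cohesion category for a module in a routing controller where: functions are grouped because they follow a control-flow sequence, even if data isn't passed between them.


Reasoning: Grouped by order of execution within a routine, not by data flow
Type: Procedural cohesion

Procedural cohesion


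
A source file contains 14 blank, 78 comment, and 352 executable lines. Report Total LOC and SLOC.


Total LOC = blank + comment + code
Total LOC = 14 + 78 + 352 = 444
SLOC (source only) = code = 352

Total LOC: 444, SLOC: 352


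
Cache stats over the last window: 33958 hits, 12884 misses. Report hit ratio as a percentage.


Formula: hit rate = hits / (hits + misses) * 100
hit rate = 33958 / (33958 + 12884) * 100
hit rate = 33958 / 46842 * 100
hit rate = 72.49%

72.49%


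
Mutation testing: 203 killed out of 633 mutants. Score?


Mutation score = killed / total * 100
Mutation score = 203 / 633 * 100
Mutation score = 32.07%

32.07%


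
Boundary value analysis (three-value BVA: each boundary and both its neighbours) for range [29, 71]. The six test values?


Range: [29, 71]
Boundaries: just below min, min, min+1, max-1, max, just above max
Values: [28, 29, 30, 70, 71, 72]

[28, 29, 30, 70, 71, 72]


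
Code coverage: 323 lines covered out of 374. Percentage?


Coverage = covered / total * 100
Coverage = 323 / 374 * 100
Coverage = 86.36%

86.36%


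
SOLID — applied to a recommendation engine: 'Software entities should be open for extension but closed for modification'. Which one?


This describes the Open/Closed Principle (OCP)

Open/Closed Principle (OCP)


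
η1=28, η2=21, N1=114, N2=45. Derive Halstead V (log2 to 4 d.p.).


Formula: V = N * log2(η), where N = N1 + N2 and η = η1 + η2
η = 28 + 21 = 49
N = 114 + 45 = 159
log2(49) ≈ 5.6147
V = 159 * 5.6147 = 892.74

892.74


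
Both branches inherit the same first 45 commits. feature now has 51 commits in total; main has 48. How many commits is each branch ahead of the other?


Common ancestor: commit #45
feature commits after divergence: 51 - 45 = 6
main commits after divergence: 48 - 45 = 3
feature is 6 commits ahead of main
main is 3 commits ahead of feature

feature ahead: 6, main ahead: 3


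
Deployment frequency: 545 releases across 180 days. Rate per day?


Formula: deployments per day = releases / days
= 545 / 180
= 3.028 deploys/day
(equivalently, 21.19 deploys/week)

3.028 deploys/day


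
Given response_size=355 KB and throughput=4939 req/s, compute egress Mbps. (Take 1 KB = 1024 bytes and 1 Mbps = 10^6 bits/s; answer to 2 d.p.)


Formula: Mbps = payload_bytes * RPS * 8 / 1e6
Payload per request = 355 KB = 355 * 1024 = 363520 bytes
Total bytes/sec = 363520 * 4939 = 1795425280
Total bits/sec = 1795425280 * 8 = 14363402240
Mbps = 14363402240 / 1e6 = 14363.4

14363.4 Mbps


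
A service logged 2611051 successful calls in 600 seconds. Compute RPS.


Formula: throughput = requests / seconds
throughput = 2611051 / 600
throughput = 4351.75 requests/second

4351.75 requests/second


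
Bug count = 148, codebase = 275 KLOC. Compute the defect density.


Defect density = defects / KLOC
Defect density = 148 / 275
Defect density = 0.538 defects/KLOC

0.538 defects/KLOC


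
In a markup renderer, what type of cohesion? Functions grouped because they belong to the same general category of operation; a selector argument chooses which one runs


Reasoning: Grouped by category of activity, not by data or sequence
Type: Logical cohesion

Logical cohesion


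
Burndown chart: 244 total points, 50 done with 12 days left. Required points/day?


Formula: Required rate = Remaining points / Days left
Remaining = 244 - 50 = 194 points
Required rate = 194 / 12 = 16.17 points/day

16.17 points/day


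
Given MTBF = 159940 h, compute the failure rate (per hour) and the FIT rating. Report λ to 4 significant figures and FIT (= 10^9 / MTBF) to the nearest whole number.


Formula: λ = 1 / MTBF; FIT = λ × 1e9 = 1e9 / MTBF
λ = 1 / 159940 ≈ 6.252e-06 failures/hour
FIT = 1e9 / 159940 ≈ 6252 failures per 1e9 hours (nearest whole number)

λ = 6.252e-06 /h, FIT = 6252


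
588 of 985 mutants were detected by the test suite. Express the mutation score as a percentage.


Mutation score = killed / total * 100
Mutation score = 588 / 985 * 100
Mutation score = 59.7%

59.7%


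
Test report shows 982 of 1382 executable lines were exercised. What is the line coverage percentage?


Coverage = covered / total * 100
Coverage = 982 / 1382 * 100
Coverage = 71.06%

71.06%


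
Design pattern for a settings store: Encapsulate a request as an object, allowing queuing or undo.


This matches the Command pattern

Command


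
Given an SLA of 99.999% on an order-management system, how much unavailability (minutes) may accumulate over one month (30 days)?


Formula: allowed downtime = period * (100 - SLA) / 100
Period (month (30 days)) = 43200 minutes
Unavailability fraction = (100 - 99.999) / 100
Allowed downtime = 43200 * (100 - 99.999) / 100
Allowed downtime = 0.432 minutes

0.432 minutes


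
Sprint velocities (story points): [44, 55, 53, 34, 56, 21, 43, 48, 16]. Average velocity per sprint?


Formula: Avg velocity = Total points / Number of sprints
Points: [44, 55, 53, 34, 56, 21, 43, 48, 16]
Sum = 44 + 55 + 53 + 34 + 56 + 21 + 43 + 48 + 16 = 370
Avg velocity = 370 / 9 = 41.11 points/sprint

41.11 points/sprint


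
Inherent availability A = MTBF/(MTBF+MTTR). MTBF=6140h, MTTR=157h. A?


Availability = MTBF / (MTBF + MTTR)
Availability = 6140 / (6140 + 157)
Availability = 6140 / 6297
Availability = 97.5067%

97.5067%


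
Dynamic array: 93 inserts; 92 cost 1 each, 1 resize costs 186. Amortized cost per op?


Formula: Amortized cost = Total cost / Operations
Total cost = (92 * 1) + (1 * 186)
Total cost = 92 + 186 = 278
Amortized = 278 / 93 = 2.9892

2.9892


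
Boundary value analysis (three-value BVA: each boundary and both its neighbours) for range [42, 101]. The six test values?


Range: [42, 101]
Boundaries: just below min, min, min+1, max-1, max, just above max
Values: [41, 42, 43, 100, 101, 102]

[41, 42, 43, 100, 101, 102]


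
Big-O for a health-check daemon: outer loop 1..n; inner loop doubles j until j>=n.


Reasoning: linear outer times logarithmic inner
Complexity: O(n log n)

O(n log n)


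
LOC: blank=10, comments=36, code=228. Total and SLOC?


Total LOC = blank + comment + code
Total LOC = 10 + 36 + 228 = 274
SLOC (source only) = code = 228

Total LOC: 274, SLOC: 228


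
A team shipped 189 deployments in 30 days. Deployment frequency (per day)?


Formula: deployments per day = releases / days
= 189 / 30
= 6.3 deploys/day
(equivalently, 44.1 deploys/week)

6.3 deploys/day


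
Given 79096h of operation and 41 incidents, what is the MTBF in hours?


Formula: MTBF = Total operating time / Number of failures
MTBF = 79096 / 41
MTBF = 1929.17 hours

1929.17 hours


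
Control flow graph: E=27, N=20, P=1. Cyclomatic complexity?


Formula: V(G) = E - N + 2P
V(G) = 27 - 20 + 2*1
V(G) = 7 + 2
V(G) = 9

9


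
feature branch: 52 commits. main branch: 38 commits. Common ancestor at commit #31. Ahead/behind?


Common ancestor: commit #31
feature commits after divergence: 52 - 31 = 21
main commits after divergence: 38 - 31 = 7
feature is 21 commits ahead of main
main is 7 commits ahead of feature

feature ahead: 21, main ahead: 7


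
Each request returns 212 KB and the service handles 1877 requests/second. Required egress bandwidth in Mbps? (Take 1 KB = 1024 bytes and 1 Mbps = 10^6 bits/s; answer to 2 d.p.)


Formula: Mbps = payload_bytes * RPS * 8 / 1e6
Payload per request = 212 KB = 212 * 1024 = 217088 bytes
Total bytes/sec = 217088 * 1877 = 407474176
Total bits/sec = 407474176 * 8 = 3259793408
Mbps = 3259793408 / 1e6 = 3259.79

3259.79 Mbps


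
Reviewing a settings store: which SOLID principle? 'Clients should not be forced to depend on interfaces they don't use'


This describes the Interface Segregation Principle (ISP)

Interface Segregation Principle (ISP)


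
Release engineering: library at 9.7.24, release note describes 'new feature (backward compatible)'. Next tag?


Current: 9.7.24
Change category: 'new feature (backward compatible)' → minor bump
SemVer rule: minor bump → increment MINOR, reset PATCH to 0 (MAJOR unchanged)
New: 9.8.0

9.8.0


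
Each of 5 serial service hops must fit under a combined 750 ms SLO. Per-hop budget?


Formula: per_stage = total_budget / stages
per_stage = 750 / 5
per_stage = 150.0 ms

150.0 ms


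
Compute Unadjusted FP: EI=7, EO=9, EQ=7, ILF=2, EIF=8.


UFP = EI*4 + EO*5 + EQ*4 + ILF*10 + EIF*7
UFP = 7*4 + 9*5 + 7*4 + 2*10 + 8*7
UFP = 28 + 45 + 28 + 20 + 56
UFP = 177

177


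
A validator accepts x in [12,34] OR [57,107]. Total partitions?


Valid ranges: [12,34] and [57,107]
Class 1: x < 12 — invalid
Class 2: 12 ≤ x ≤ 34 — valid
Class 3: 34 < x < 57 — invalid (gap between ranges)
Class 4: 57 ≤ x ≤ 107 — valid
Class 5: x > 107 — invalid
Total equivalence classes: 5

5 equivalence classes


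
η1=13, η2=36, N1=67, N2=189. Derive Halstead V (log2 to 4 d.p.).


Formula: V = N * log2(η), where N = N1 + N2 and η = η1 + η2
η = 13 + 36 = 49
N = 67 + 189 = 256
log2(49) ≈ 5.6147
V = 256 * 5.6147 = 1437.36

1437.36


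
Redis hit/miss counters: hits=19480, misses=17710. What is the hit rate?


Formula: hit rate = hits / (hits + misses) * 100
hit rate = 19480 / (19480 + 17710) * 100
hit rate = 19480 / 37190 * 100
hit rate = 52.38%

52.38%


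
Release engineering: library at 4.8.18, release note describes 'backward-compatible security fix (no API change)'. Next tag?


Current: 4.8.18
Change category: 'backward-compatible security fix (no API change)' → patch bump
SemVer rule: patch bump → increment PATCH (MAJOR and MINOR unchanged)
New: 4.8.19

4.8.19


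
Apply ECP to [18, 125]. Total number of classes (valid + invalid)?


Valid range: [18, 125]
Class 1: x < 18 — invalid
Class 2: 18 ≤ x ≤ 125 — valid
Class 3: x > 125 — invalid
Total equivalence classes: 3

3 equivalence classes


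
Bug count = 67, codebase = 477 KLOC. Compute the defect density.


Defect density = defects / KLOC
Defect density = 67 / 477
Defect density = 0.14 defects/KLOC

0.14 defects/KLOC


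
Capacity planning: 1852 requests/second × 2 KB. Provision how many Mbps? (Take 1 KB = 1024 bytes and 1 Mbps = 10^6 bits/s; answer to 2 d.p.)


Formula: Mbps = payload_bytes * RPS * 8 / 1e6
Payload per request = 2 KB = 2 * 1024 = 2048 bytes
Total bytes/sec = 2048 * 1852 = 3792896
Total bits/sec = 3792896 * 8 = 30343168
Mbps = 30343168 / 1e6 = 30.34

30.34 Mbps


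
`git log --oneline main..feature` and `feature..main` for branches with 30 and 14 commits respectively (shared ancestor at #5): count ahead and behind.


Common ancestor: commit #5
feature commits after divergence: 30 - 5 = 25
main commits after divergence: 14 - 5 = 9
feature is 25 commits ahead of main
main is 9 commits ahead of feature

feature ahead: 25, main ahead: 9


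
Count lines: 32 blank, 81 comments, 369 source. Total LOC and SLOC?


Total LOC = blank + comment + code
Total LOC = 32 + 81 + 369 = 482
SLOC (source only) = code = 369

Total LOC: 482, SLOC: 369


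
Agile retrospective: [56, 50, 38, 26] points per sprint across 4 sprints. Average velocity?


Formula: Avg velocity = Total points / Number of sprints
Points: [56, 50, 38, 26]
Sum = 56 + 50 + 38 + 26 = 170
Avg velocity = 170 / 4 = 42.5 points/sprint

42.5 points/sprint


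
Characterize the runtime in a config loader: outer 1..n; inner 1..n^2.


Reasoning: n times n^2
Complexity: O(n^3)

O(n^3)


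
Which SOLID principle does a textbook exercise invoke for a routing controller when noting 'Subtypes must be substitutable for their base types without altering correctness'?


This describes the Liskov Substitution Principle (LSP)

Liskov Substitution Principle (LSP)


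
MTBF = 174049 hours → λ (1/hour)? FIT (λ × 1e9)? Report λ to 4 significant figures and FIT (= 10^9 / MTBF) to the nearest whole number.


Formula: λ = 1 / MTBF; FIT = λ × 1e9 = 1e9 / MTBF
λ = 1 / 174049 ≈ 5.746e-06 failures/hour
FIT = 1e9 / 174049 ≈ 5746 failures per 1e9 hours (nearest whole number)

λ = 5.746e-06 /h, FIT = 5746


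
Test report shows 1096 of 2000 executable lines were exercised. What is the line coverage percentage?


Coverage = covered / total * 100
Coverage = 1096 / 2000 * 100
Coverage = 54.8%

54.8%


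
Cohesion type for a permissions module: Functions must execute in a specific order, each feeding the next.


Reasoning: Output of one is input to next
Type: Sequential cohesion

Sequential cohesion


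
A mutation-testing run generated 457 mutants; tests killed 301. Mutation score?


Mutation score = killed / total * 100
Mutation score = 301 / 457 * 100
Mutation score = 65.86%

65.86%


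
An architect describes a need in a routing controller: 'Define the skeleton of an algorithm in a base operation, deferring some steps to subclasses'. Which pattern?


This matches the Template Method pattern

Template Method


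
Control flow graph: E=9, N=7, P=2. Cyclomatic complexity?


Formula: V(G) = E - N + 2P
V(G) = 9 - 7 + 2*2
V(G) = 2 + 4
V(G) = 6

6


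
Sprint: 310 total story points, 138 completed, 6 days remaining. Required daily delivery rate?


Formula: Required rate = Remaining points / Days left
Remaining = 310 - 138 = 172 points
Required rate = 172 / 6 = 28.67 points/day

28.67 points/day


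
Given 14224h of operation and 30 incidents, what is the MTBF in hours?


Formula: MTBF = Total operating time / Number of failures
MTBF = 14224 / 30
MTBF = 474.13 hours

474.13 hours


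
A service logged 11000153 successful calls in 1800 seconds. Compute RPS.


Formula: throughput = requests / seconds
throughput = 11000153 / 1800
throughput = 6111.2 requests/second

6111.2 requests/second


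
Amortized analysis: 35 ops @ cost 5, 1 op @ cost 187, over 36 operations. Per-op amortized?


Formula: Amortized cost = Total cost / Operations
Total cost = (35 * 5) + (1 * 187)
Total cost = 175 + 187 = 362
Amortized = 362 / 36 = 10.0556

10.0556


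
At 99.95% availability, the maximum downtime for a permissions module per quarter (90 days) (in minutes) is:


Formula: allowed downtime = period * (100 - SLA) / 100
Period (quarter (90 days)) = 129600 minutes
Unavailability fraction = (100 - 99.95) / 100
Allowed downtime = 129600 * (100 - 99.95) / 100
Allowed downtime = 64.8 minutes

64.8 minutes


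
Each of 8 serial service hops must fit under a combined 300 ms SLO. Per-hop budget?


Formula: per_stage = total_budget / stages
per_stage = 300 / 8
per_stage = 37.5 ms

37.5 ms


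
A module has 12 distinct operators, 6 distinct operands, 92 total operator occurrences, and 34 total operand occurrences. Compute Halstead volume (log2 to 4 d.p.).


Formula: V = N * log2(η), where N = N1 + N2 and η = η1 + η2
η = 12 + 6 = 18
N = 92 + 34 = 126
log2(18) ≈ 4.1699
V = 126 * 4.1699 = 525.41

525.41


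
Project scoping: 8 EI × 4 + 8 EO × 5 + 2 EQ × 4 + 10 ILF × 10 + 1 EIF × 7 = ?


UFP = EI*4 + EO*5 + EQ*4 + ILF*10 + EIF*7
UFP = 8*4 + 8*5 + 2*4 + 10*10 + 1*7
UFP = 32 + 40 + 8 + 100 + 7
UFP = 187

187


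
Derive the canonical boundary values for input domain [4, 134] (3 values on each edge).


Range: [4, 134]
Boundaries: just below min, min, min+1, max-1, max, just above max
Values: [3, 4, 5, 133, 134, 135]

[3, 4, 5, 133, 134, 135]


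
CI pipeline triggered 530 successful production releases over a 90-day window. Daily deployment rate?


Formula: deployments per day = releases / days
= 530 / 90
= 5.889 deploys/day
(equivalently, 41.22 deploys/week)

5.889 deploys/day


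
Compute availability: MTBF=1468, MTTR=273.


Availability = MTBF / (MTBF + MTTR)
Availability = 1468 / (1468 + 273)
Availability = 1468 / 1741
Availability = 84.3194%

84.3194%


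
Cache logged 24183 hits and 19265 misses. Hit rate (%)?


Formula: hit rate = hits / (hits + misses) * 100
hit rate = 24183 / (24183 + 19265) * 100
hit rate = 24183 / 43448 * 100
hit rate = 55.66%

55.66%


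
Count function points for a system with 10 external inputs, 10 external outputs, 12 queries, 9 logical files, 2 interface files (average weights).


UFP = EI*4 + EO*5 + EQ*4 + ILF*10 + EIF*7
UFP = 10*4 + 10*5 + 12*4 + 9*10 + 2*7
UFP = 40 + 50 + 48 + 90 + 14
UFP = 242

242


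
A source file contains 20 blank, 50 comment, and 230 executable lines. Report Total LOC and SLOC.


Total LOC = blank + comment + code
Total LOC = 20 + 50 + 230 = 300
SLOC (source only) = code = 230

Total LOC: 300, SLOC: 230


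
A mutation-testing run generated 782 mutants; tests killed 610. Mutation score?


Mutation score = killed / total * 100
Mutation score = 610 / 782 * 100
Mutation score = 78.01%

78.01%


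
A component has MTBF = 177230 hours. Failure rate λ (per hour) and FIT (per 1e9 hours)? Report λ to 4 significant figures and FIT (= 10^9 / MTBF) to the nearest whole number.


Formula: λ = 1 / MTBF; FIT = λ × 1e9 = 1e9 / MTBF
λ = 1 / 177230 ≈ 5.642e-06 failures/hour
FIT = 1e9 / 177230 ≈ 5642 failures per 1e9 hours (nearest whole number)

λ = 5.642e-06 /h, FIT = 5642


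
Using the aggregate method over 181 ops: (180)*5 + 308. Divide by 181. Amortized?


Formula: Amortized cost = Total cost / Operations
Total cost = (180 * 5) + (1 * 308)
Total cost = 900 + 308 = 1208
Amortized = 1208 / 181 = 6.674

6.674


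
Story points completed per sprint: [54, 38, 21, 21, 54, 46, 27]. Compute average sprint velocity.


Formula: Avg velocity = Total points / Number of sprints
Points: [54, 38, 21, 21, 54, 46, 27]
Sum = 54 + 38 + 21 + 21 + 54 + 46 + 27 = 261
Avg velocity = 261 / 7 = 37.29 points/sprint

37.29 points/sprint


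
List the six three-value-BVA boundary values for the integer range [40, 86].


Range: [40, 86]
Boundaries: just below min, min, min+1, max-1, max, just above max
Values: [39, 40, 41, 85, 86, 87]

[39, 40, 41, 85, 86, 87]


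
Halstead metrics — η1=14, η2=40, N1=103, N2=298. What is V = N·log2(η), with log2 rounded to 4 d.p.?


Formula: V = N * log2(η), where N = N1 + N2 and η = η1 + η2
η = 14 + 40 = 54
N = 103 + 298 = 401
log2(54) ≈ 5.7549
V = 401 * 5.7549 = 2307.71

2307.71


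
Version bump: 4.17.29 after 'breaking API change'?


Current: 4.17.29
Change category: 'breaking API change' → major bump
SemVer rule: major bump → increment MAJOR, reset MINOR and PATCH to 0
New: 5.0.0

5.0.0


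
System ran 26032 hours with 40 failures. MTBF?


Formula: MTBF = Total operating time / Number of failures
MTBF = 26032 / 40
MTBF = 650.8 hours

650.8 hours


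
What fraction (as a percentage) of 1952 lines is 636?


Coverage = covered / total * 100
Coverage = 636 / 1952 * 100
Coverage = 32.58%

32.58%


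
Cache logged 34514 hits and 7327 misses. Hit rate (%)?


Formula: hit rate = hits / (hits + misses) * 100
hit rate = 34514 / (34514 + 7327) * 100
hit rate = 34514 / 41841 * 100
hit rate = 82.49%

82.49%


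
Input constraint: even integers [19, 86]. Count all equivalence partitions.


Constraint: even integers in [19, 86]
Class 1: x < 19 — out-of-range invalid
Class 2: x in [19,86] but odd — wrong type invalid
Class 3: x in [19,86] and even — valid
Class 4: x > 86 — out-of-range invalid
Total equivalence classes: 4

4 equivalence classes


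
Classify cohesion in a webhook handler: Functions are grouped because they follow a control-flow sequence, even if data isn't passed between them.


Reasoning: Grouped by order of execution within a routine, not by data flow
Type: Procedural cohesion

Procedural cohesion


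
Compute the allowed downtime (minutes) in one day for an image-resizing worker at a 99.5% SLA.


Formula: allowed downtime = period * (100 - SLA) / 100
Period (day) = 1440 minutes
Unavailability fraction = (100 - 99.5) / 100
Allowed downtime = 1440 * (100 - 99.5) / 100
Allowed downtime = 7.2 minutes

7.2 minutes


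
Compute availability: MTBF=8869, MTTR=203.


Availability = MTBF / (MTBF + MTTR)
Availability = 8869 / (8869 + 203)
Availability = 8869 / 9072
Availability = 97.7623%

97.7623%


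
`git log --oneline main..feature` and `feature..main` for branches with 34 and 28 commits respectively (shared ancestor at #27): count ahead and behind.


Common ancestor: commit #27
feature commits after divergence: 34 - 27 = 7
main commits after divergence: 28 - 27 = 1
feature is 7 commits ahead of main
main is 1 commits ahead of feature

feature ahead: 7, main ahead: 1


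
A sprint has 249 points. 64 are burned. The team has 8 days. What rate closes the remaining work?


Formula: Required rate = Remaining points / Days left
Remaining = 249 - 64 = 185 points
Required rate = 185 / 8 = 23.13 points/day

23.13 points/day


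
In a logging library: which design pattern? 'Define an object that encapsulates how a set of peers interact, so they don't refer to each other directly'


This matches the Mediator pattern

Mediator


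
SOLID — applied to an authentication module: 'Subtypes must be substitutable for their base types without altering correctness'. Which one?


This describes the Liskov Substitution Principle (LSP)

Liskov Substitution Principle (LSP)


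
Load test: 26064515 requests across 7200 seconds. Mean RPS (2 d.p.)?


Formula: throughput = requests / seconds
throughput = 26064515 / 7200
throughput = 3620.07 requests/second

3620.07 requests/second
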